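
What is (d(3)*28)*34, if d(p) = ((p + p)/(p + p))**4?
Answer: 952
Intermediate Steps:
d(p) = 1 (d(p) = ((2*p)/((2*p)))**4 = ((2*p)*(1/(2*p)))**4 = 1**4 = 1)
(d(3)*28)*34 = (1*28)*34 = 28*34 = 952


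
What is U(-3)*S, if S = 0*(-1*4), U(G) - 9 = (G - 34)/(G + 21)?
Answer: 0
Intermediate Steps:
U(G) = 9 + (-34 + G)/(21 + G) (U(G) = 9 + (G - 34)/(G + 21) = 9 + (-34 + G)/(21 + G))
S = 0 (S = 0*(-4) = 0)
U(-3)*S = (5*(31 + 2*(-3))/(21 - 3))*0 = (5*(31 - 6)/18)*0 = (5*(1/18)*25)*0 = (125/18)*0 = 0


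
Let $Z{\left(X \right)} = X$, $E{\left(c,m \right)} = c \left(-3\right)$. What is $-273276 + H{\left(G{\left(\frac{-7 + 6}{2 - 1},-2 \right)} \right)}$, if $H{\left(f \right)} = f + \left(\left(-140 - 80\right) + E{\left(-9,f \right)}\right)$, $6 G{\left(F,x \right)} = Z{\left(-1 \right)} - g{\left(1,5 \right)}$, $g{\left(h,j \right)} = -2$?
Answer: $- \frac{1640813}{6} \approx -2.7347 \cdot 10^{5}$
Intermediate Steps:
$E{\left(c,m \right)} = - 3 c$
$G{\left(F,x \right)} = \frac{1}{6}$ ($G{\left(F,x \right)} = \frac{-1 - -2}{6} = \frac{-1 + 2}{6} = \frac{1}{6} \cdot 1 = \frac{1}{6}$)
$H{\left(f \right)} = -193 + f$ ($H{\left(f \right)} = f - 193 = -193 + f$)
$-273276 + H{\left(G{\left(\frac{-7 + 6}{2 - 1},-2 \right)} \right)} = -273276 + \left(-193 + \frac{1}{6}\right) = -273276 - \frac{1157}{6} = - \frac{1640813}{6}$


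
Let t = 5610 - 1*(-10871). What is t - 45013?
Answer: -28532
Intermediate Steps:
t = 16481 (t = 5610 + 10871 = 16481)
t - 45013 = 16481 - 45013 = -28532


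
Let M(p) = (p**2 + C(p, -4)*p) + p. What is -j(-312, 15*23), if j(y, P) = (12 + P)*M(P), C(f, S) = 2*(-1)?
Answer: -42368760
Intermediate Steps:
C(f, S) = -2
M(p) = p**2 - p (M(p) = (p**2 - 2*p) + p = p**2 - p)
j(y, P) = P*(-1 + P)*(12 + P) (j(y, P) = (12 + P)*(P*(-1 + P)) = P*(-1 + P)*(12 + P))
-j(-312, 15*23) = -15*23*(-1 + 15*23)*(12 + 15*23) = -345*(-1 + 345)*(12 + 345) = -345*344*357 = -1*42368760 = -42368760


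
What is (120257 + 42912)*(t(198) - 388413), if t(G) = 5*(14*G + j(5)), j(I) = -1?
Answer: -61116254302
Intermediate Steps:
t(G) = -5 + 70*G (t(G) = 5*(14*G - 1) = 5*(-1 + 14*G) = -5 + 70*G)
(120257 + 42912)*(t(198) - 388413) = (120257 + 42912)*((-5 + 70*198) - 388413) = 163169*((-5 + 13860) - 388413) = 163169*(13855 - 388413) = 163169*(-374558) = -61116254302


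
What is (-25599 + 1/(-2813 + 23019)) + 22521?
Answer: -62194067/20206 ≈ -3078.0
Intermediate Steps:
(-25599 + 1/(-2813 + 23019)) + 22521 = (-25599 + 1/20206) + 22521 = -517253393/20206 + 22521 = -62194067/20206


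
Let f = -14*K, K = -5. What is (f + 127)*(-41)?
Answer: -8077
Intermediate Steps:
f = 70 (f = -14*(-5) = 70)
(f + 127)*(-41) = (70 + 127)*(-41) = 197*(-41) = -8077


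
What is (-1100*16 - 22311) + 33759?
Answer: -6152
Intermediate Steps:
(-1100*16 - 22311) + 33759 = (-17600 - 22311) + 33759 = -39911 + 33759 = -6152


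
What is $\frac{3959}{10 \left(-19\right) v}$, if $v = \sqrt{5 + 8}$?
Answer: $- \frac{3959 \sqrt{13}}{2470} \approx -5.7791$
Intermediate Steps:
$v = \sqrt{13} \approx 3.6056$
$\frac{3959}{10 \left(-19\right) v} = \frac{3959}{10 \left(-19\right) \sqrt{13}} = \frac{3959}{\left(-190\right) \sqrt{13}} = 3959 \left(- \frac{\sqrt{13}}{2470}\right) = - \frac{3959 \sqrt{13}}{2470}$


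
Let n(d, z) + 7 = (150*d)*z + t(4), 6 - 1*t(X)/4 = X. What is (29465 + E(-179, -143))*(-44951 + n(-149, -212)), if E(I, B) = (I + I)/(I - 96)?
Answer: 1521219931090/11 ≈ 1.3829e+11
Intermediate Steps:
t(X) = 24 - 4*X
E(I, B) = 2*I/(-96 + I) (E(I, B) = (2*I)/(-96 + I) = 2*I/(-96 + I))
n(d, z) = 1 + 150*d*z (n(d, z) = -7 + ((150*d)*z + (24 - 4*4)) = -7 + (150*d*z + (24 - 16)) = -7 + (150*d*z + 8) = -7 + (8 + 150*d*z) = 1 + 150*d*z)
(29465 + E(-179, -143))*(-44951 + n(-149, -212)) = (29465 + 2*(-179)/(-96 - 179))*(-44951 + (1 + 150*(-149)*(-212))) = (29465 + 2*(-179)/(-275))*(-44951 + (1 + 4738200)) = (29465 + 2*(-179)*(-1/275))*(-44951 + 4738201) = (29465 + 358/275)*4693250 = (8103233/275)*4693250 = 1521219931090/11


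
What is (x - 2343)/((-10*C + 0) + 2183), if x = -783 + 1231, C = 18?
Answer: -1895/2003 ≈ -0.94608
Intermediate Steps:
x = 448
(x - 2343)/((-10*C + 0) + 2183) = (448 - 2343)/((-10*18 + 0) + 2183) = -1895/((-180 + 0) + 2183) = -1895/(-180 + 2183) = -1895/2003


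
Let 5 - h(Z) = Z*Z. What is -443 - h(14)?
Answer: -252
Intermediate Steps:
h(Z) = 5 - Z**2 (h(Z) = 5 - Z*Z = 5 - Z**2)
-443 - h(14) = -443 - (5 - 1*14**2) = -443 - (5 - 1*196) = -443 - (5 - 196) = -443 - 1*(-191) = -443 + 191 = -252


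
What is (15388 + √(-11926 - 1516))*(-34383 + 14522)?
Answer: -305621068 - 19861*I*√13442 ≈ -3.0562e+8 - 2.3027e+6*I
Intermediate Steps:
(15388 + √(-11926 - 1516))*(-34383 + 14522) = (15388 + √(-13442))*(-19861) = (15388 + I*√13442)*(-19861) = -305621068 - 19861*I*√13442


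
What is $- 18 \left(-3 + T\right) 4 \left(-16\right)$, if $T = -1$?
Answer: $-4608$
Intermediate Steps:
$- 18 \left(-3 + T\right) 4 \left(-16\right) = - 18 \left(-3 - 1\right) 4 \left(-16\right) = - 18 \left(\left(-4\right) 4\right) \left(-16\right) = \left(-18\right) \left(-16\right) \left(-16\right) = 288 \left(-16\right) = -4608$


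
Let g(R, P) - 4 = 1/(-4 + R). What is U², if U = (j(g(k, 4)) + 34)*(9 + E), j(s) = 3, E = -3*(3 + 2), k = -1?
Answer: 49284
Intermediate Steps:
g(R, P) = 4 + 1/(-4 + R)
E = -15 (E = -3*5 = -15)
U = -222 (U = (3 + 34)*(9 - 15) = 37*(-6) = -222)
U² = (-222)² = 49284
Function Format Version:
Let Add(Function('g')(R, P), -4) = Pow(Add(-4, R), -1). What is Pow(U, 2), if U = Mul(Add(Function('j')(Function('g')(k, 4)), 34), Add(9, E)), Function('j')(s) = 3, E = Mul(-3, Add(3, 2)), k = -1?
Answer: 49284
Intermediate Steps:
Function('g')(R, P) = Add(4, Pow(Add(-4, R), -1))
E = -15 (E = Mul(-3, 5) = -15)
U = -222 (U = Mul(Add(3, 34), Add(9, -15)) = Mul(37, -6) = -222)
Pow(U, 2) = Pow(-222, 2) = 49284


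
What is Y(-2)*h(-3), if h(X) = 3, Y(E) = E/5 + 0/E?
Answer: -6/5 ≈ -1.2000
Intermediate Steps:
Y(E) = E/5 (Y(E) = E*(⅕) + 0 = E/5 + 0 = E/5)
Y(-2)*h(-3) = ((⅕)*(-2))*3 = -⅖*3 = -6/5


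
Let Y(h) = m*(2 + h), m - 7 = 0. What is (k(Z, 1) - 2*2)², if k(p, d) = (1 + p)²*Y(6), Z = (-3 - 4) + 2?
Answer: 795664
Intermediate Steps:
m = 7 (m = 7 + 0 = 7)
Z = -5 (Z = -7 + 2 = -5)
Y(h) = 14 + 7*h (Y(h) = 7*(2 + h) = 14 + 7*h)
k(p, d) = 56*(1 + p)² (k(p, d) = (1 + p)²*(14 + 7*6) = (1 + p)²*(14 + 42) = (1 + p)²*56 = 56*(1 + p)²)
(k(Z, 1) - 2*2)² = (56*(1 - 5)² - 2*2)² = (56*(-4)² - 4)² = (56*16 - 4)² = (896 - 4)² = 892² = 795664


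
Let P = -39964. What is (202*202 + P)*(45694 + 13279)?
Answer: 49537320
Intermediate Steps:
(202*202 + P)*(45694 + 13279) = (202*202 - 39964)*(45694 + 13279) = (40804 - 39964)*58973 = 840*58973 = 49537320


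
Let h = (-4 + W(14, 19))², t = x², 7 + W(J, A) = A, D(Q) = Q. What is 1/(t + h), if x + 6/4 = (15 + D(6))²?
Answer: 4/772897 ≈ 5.1753e-6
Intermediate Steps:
W(J, A) = -7 + A
x = 879/2 (x = -3/2 + (15 + 6)² = -3/2 + 21² = -3/2 + 441 = 879/2 ≈ 439.50)
t = 772641/4 (t = (879/2)² = 772641/4 ≈ 1.9316e+5)
h = 64 (h = (-4 + (-7 + 19))² = (-4 + 12)² = 8² = 64)
1/(t + h) = 1/(772641/4 + 64) = 1/(772897/4) = 4/772897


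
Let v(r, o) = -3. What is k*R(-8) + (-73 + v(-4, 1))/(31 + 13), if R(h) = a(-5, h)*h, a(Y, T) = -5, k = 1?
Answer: 421/11 ≈ 38.273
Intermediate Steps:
R(h) = -5*h
k*R(-8) + (-73 + v(-4, 1))/(31 + 13) = 1*(-5*(-8)) + (-73 - 3)/(31 + 13) = 1*40 - 76/44 = 40 - 76*1/44 = 40 - 19/11 = 421/11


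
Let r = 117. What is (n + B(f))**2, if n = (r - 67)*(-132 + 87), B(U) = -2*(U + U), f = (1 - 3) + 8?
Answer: 5171076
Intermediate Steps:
f = 6 (f = -2 + 8 = 6)
B(U) = -4*U
n = -2250 (n = (117 - 67)*(-132 + 87) = 50*(-45) = -2250)
(n + B(f))**2 = (-2250 - 4*6)**2 = (-2250 - 24)**2 = (-2274)**2 = 5171076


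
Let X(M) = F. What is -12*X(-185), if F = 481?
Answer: -5772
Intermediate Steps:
X(M) = 481
-12*X(-185) = -12*481 = -5772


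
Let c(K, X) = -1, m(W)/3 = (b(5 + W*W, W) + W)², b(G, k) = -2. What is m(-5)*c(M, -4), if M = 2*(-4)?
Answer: -147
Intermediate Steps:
m(W) = 3*(-2 + W)²
M = -8
m(-5)*c(M, -4) = (3*(-2 - 5)²)*(-1) = (3*(-7)²)*(-1) = (3*49)*(-1) = 147*(-1) = -147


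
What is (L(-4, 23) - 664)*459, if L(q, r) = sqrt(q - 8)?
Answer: -304776 + 918*I*sqrt(3) ≈ -3.0478e+5 + 1590.0*I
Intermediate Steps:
L(q, r) = sqrt(-8 + q)
(L(-4, 23) - 664)*459 = (sqrt(-8 - 4) - 664)*459 = (sqrt(-12) - 664)*459 = (2*I*sqrt(3) - 664)*459 = (-664 + 2*I*sqrt(3))*459 = -304776 + 918*I*sqrt(3)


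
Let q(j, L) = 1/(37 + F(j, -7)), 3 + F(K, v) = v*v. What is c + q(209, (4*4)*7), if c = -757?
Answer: -62830/83 ≈ -756.99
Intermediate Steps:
F(K, v) = -3 + v**2 (F(K, v) = -3 + v*v = -3 + v**2)
q(j, L) = 1/83 (q(j, L) = 1/(37 + (-3 + (-7)**2)) = 1/(37 + (-3 + 49)) = 1/(37 + 46) = 1/83)
c + q(209, (4*4)*7) = -757 + 1/83 = -62830/83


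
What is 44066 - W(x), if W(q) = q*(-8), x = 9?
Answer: 44138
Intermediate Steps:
W(q) = -8*q
44066 - W(x) = 44066 - (-8)*9 = 44066 - 1*(-72) = 44066 + 72 = 44138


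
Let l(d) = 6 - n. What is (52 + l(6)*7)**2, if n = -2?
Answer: 11664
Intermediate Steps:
l(d) = 8 (l(d) = 6 - 1*(-2) = 6 + 2 = 8)
(52 + l(6)*7)**2 = (52 + 8*7)**2 = (52 + 56)**2 = 108**2 = 11664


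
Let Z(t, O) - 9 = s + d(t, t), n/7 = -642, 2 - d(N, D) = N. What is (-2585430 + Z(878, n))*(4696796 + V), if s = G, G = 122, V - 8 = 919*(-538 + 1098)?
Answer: -13477706186700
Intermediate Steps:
d(N, D) = 2 - N
V = 514648 (V = 8 + 919*(-538 + 1098) = 8 + 919*560 = 8 + 514640 = 514648)
s = 122
n = -4494 (n = 7*(-642) = -4494)
Z(t, O) = 133 - t (Z(t, O) = 9 + (122 + (2 - t)) = 9 + (124 - t) = 133 - t)
(-2585430 + Z(878, n))*(4696796 + V) = (-2585430 + (133 - 1*878))*(4696796 + 514648) = (-2585430 + (133 - 878))*5211444 = (-2585430 - 745)*5211444 = -2586175*5211444 = -13477706186700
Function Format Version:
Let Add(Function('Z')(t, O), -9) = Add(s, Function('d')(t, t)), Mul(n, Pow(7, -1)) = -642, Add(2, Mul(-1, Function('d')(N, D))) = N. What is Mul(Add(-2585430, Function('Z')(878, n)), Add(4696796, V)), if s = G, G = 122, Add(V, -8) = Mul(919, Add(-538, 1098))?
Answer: -13477706186700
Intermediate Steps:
Function('d')(N, D) = Add(2, Mul(-1, N))
V = 514648 (V = Add(8, Mul(919, Add(-538, 1098))) = Add(8, Mul(919, 560)) = Add(8, 514640) = 514648)
s = 122
n = -4494 (n = Mul(7, -642) = -4494)
Function('Z')(t, O) = Add(133, Mul(-1, t)) (Function('Z')(t, O) = Add(9, Add(122, Add(2, Mul(-1, t)))) = Add(9, Add(124, Mul(-1, t))) = Add(133, Mul(-1, t)))
Mul(Add(-2585430, Function('Z')(878, n)), Add(4696796, V)) = Mul(Add(-2585430, Add(133, Mul(-1, 878))), Add(4696796, 514648)) = Mul(Add(-2585430, Add(133, -878)), 5211444) = Mul(Add(-2585430, -745), 5211444) = Mul(-2586175, 5211444) = -13477706186700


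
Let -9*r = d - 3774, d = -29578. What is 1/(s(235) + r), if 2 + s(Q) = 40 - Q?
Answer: 9/31579 ≈ 0.00028500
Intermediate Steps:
s(Q) = 38 - Q (s(Q) = -2 + (40 - Q) = 38 - Q)
r = 33352/9 (r = -(-29578 - 3774)/9 = -⅑*(-33352) = 33352/9 ≈ 3705.8)
1/(s(235) + r) = 1/((38 - 1*235) + 33352/9) = 1/((38 - 235) + 33352/9) = 1/(-197 + 33352/9) = 1/(31579/9) = 9/31579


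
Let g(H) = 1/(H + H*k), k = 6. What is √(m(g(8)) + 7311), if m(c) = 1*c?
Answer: √5731838/28 ≈ 85.505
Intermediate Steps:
g(H) = 1/(7*H) (g(H) = 1/(H + H*6) = 1/(H + 6*H) = 1/(7*H))
m(c) = c
√(m(g(8)) + 7311) = √((⅐)/8 + 7311) = √((⅐)*(⅛) + 7311) = √(1/56 + 7311) = √(409417/56) = √5731838/28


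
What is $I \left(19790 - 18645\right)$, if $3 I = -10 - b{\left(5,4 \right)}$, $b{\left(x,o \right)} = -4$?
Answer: $-2290$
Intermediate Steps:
$I = -2$ ($I = \frac{-10 - -4}{3} = \frac{-10 + 4}{3} = \frac{1}{3} \left(-6\right) = -2$)
$I \left(19790 - 18645\right) = - 2 \left(19790 - 18645\right) = \left(-2\right) 1145 = -2290$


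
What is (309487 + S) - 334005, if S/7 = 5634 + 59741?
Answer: 433107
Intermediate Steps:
S = 457625 (S = 7*(5634 + 59741) = 7*65375 = 457625)
(309487 + S) - 334005 = (309487 + 457625) - 334005 = 767112 - 334005 = 433107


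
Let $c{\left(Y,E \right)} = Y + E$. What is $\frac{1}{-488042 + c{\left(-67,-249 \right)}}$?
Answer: $- \frac{1}{488358} \approx -2.0477 \cdot 10^{-6}$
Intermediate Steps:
$c{\left(Y,E \right)} = E + Y$
$\frac{1}{-488042 + c{\left(-67,-249 \right)}} = \frac{1}{-488042 - 316} = \frac{1}{-488358} = - \frac{1}{488358}$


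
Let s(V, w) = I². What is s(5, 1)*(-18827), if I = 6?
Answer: -677772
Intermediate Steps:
s(V, w) = 36 (s(V, w) = 6² = 36)
s(5, 1)*(-18827) = 36*(-18827) = -677772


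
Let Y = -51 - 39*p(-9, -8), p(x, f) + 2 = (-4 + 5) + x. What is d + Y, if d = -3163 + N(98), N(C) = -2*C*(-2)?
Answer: -2432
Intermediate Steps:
N(C) = 4*C
p(x, f) = -1 + x (p(x, f) = -2 + ((-4 + 5) + x) = -2 + (1 + x) = -1 + x)
Y = 339 (Y = -51 - 39*(-1 - 9) = -51 - 39*(-10) = -51 + 390 = 339)
d = -2771 (d = -3163 + 4*98 = -3163 + 392 = -2771)
d + Y = -2771 + 339 = -2432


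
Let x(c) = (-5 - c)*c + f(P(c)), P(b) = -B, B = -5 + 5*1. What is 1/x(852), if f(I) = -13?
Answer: -1/730177 ≈ -1.3695e-6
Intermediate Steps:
B = 0 (B = -5 + 5 = 0)
P(b) = 0 (P(b) = -1*0 = 0)
x(c) = -13 + c*(-5 - c) (x(c) = (-5 - c)*c - 13 = c*(-5 - c) - 13 = -13 + c*(-5 - c))
1/x(852) = 1/(-13 - 1*852² - 5*852) = 1/(-13 - 1*725904 - 4260) = 1/(-13 - 725904 - 4260) = 1/(-730177) = -1/730177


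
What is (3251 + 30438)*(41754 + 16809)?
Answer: 1972928907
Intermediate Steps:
(3251 + 30438)*(41754 + 16809) = 33689*58563 = 1972928907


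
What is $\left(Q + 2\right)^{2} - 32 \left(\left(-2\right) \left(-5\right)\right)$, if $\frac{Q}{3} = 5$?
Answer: $-31$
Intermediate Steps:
$Q = 15$ ($Q = 3 \cdot 5 = 15$)
$\left(Q + 2\right)^{2} - 32 \left(\left(-2\right) \left(-5\right)\right) = \left(15 + 2\right)^{2} - 32 \left(\left(-2\right) \left(-5\right)\right) = 17^{2} - 320 = 289 - 320 = -31$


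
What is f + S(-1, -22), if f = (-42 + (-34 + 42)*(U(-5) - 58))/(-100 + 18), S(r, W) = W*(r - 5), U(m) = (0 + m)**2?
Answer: 5565/41 ≈ 135.73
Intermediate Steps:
U(m) = m**2
S(r, W) = W*(-5 + r)
f = 153/41 (f = (-42 + (-34 + 42)*((-5)**2 - 58))/(-100 + 18) = (-42 + 8*(25 - 58))/(-82) = (-42 + 8*(-33))*(-1/82) = (-42 - 264)*(-1/82) = -306*(-1/82) = 153/41 ≈ 3.7317)
f + S(-1, -22) = 153/41 - 22*(-5 - 1) = 153/41 - 22*(-6) = 153/41 + 132 = 5565/41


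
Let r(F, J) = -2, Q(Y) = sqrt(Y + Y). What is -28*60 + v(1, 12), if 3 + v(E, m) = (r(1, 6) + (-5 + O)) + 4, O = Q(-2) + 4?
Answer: -1682 + 2*I ≈ -1682.0 + 2.0*I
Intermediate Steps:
Q(Y) = sqrt(2)*sqrt(Y) (Q(Y) = sqrt(2*Y) = sqrt(2)*sqrt(Y))
O = 4 + 2*I (O = sqrt(2)*sqrt(-2) + 4 = sqrt(2)*(I*sqrt(2)) + 4 = 2*I + 4 = 4 + 2*I ≈ 4.0 + 2.0*I)
v(E, m) = -2 + 2*I (v(E, m) = -3 + ((-2 + (-5 + (4 + 2*I))) + 4) = -3 + ((-2 + (-1 + 2*I)) + 4) = -3 + ((-3 + 2*I) + 4) = -3 + (1 + 2*I) = -2 + 2*I)
-28*60 + v(1, 12) = -28*60 + (-2 + 2*I) = -1680 + (-2 + 2*I) = -1682 + 2*I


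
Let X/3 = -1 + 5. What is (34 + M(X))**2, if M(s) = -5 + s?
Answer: 1681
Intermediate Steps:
X = 12 (X = 3*(-1 + 5) = 3*4 = 12)
(34 + M(X))**2 = (34 + (-5 + 12))**2 = (34 + 7)**2 = 41**2 = 1681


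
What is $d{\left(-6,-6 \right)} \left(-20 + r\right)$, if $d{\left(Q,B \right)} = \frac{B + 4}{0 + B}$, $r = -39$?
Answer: $- \frac{59}{3} \approx -19.667$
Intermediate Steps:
$d{\left(Q,B \right)} = \frac{4 + B}{B}$
$d{\left(-6,-6 \right)} \left(-20 + r\right) = \frac{4 - 6}{-6} \left(-20 - 39\right) = \left(- \frac{1}{6}\right) \left(-2\right) \left(-59\right) = \frac{1}{3} \left(-59\right) = - \frac{59}{3}$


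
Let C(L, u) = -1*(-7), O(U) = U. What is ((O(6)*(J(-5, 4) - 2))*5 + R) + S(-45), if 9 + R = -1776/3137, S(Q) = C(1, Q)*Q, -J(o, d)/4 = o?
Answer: 675816/3137 ≈ 215.43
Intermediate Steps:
J(o, d) = -4*o
C(L, u) = 7
S(Q) = 7*Q
R = -30009/3137 (R = -9 - 1776/3137 = -30009/3137 ≈ -9.5661)
((O(6)*(J(-5, 4) - 2))*5 + R) + S(-45) = ((6*(-4*(-5) - 2))*5 - 30009/3137) + 7*(-45) = ((6*(20 - 2))*5 - 30009/3137) - 315 = ((6*18)*5 - 30009/3137) - 315 = (108*5 - 30009/3137) - 315 = (540 - 30009/3137) - 315 = 1663971/3137 - 315 = 675816/3137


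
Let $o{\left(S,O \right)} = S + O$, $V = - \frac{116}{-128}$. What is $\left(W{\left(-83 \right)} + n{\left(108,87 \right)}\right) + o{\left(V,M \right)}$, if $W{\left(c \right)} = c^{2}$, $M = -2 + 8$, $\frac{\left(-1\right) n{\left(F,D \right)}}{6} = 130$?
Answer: $\frac{195709}{32} \approx 6115.9$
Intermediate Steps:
$n{\left(F,D \right)} = -780$ ($n{\left(F,D \right)} = \left(-6\right) 130 = -780$)
$M = 6$
$V = \frac{29}{32}$ ($V = \left(-116\right) \left(- \frac{1}{128}\right) = \frac{29}{32} \approx 0.90625$)
$o{\left(S,O \right)} = O + S$
$\left(W{\left(-83 \right)} + n{\left(108,87 \right)}\right) + o{\left(V,M \right)} = \left(\left(-83\right)^{2} - 780\right) + \left(6 + \frac{29}{32}\right) = \left(6889 - 780\right) + \frac{221}{32} = 6109 + \frac{221}{32} = \frac{195709}{32}$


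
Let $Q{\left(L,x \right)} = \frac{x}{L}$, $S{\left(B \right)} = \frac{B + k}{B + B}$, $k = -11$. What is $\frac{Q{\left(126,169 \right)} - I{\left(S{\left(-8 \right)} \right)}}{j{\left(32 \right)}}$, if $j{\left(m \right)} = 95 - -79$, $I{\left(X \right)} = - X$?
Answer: $\frac{2549}{175392} \approx 0.014533$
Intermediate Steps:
$S{\left(B \right)} = \frac{-11 + B}{2 B}$ ($S{\left(B \right)} = \frac{B - 11}{B + B} = \frac{-11 + B}{2 B}$)
$j{\left(m \right)} = 174$ ($j{\left(m \right)} = 95 + 79 = 174$)
$\frac{Q{\left(126,169 \right)} - I{\left(S{\left(-8 \right)} \right)}}{j{\left(32 \right)}} = \frac{\frac{169}{126} - - \frac{-11 - 8}{2 \left(-8\right)}}{174} = \left(169 \cdot \frac{1}{126} - - \frac{\left(-1\right) \left(-19\right)}{2 \cdot 8}\right) \frac{1}{174} = \left(\frac{169}{126} - \left(-1\right) \frac{19}{16}\right) \frac{1}{174} = \left(\frac{169}{126} - - \frac{19}{16}\right) \frac{1}{174} = \left(\frac{169}{126} + \frac{19}{16}\right) \frac{1}{174} = \frac{2549}{1008} \cdot \frac{1}{174} = \frac{2549}{175392}$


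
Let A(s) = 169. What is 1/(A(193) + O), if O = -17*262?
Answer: -1/4285 ≈ -0.00023337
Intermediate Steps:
O = -4454
1/(A(193) + O) = 1/(169 - 4454) = 1/(-4285) = -1/4285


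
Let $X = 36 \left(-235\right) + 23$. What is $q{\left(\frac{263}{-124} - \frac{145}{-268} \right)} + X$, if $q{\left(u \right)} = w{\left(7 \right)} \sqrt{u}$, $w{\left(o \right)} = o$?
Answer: $-8437 + \frac{7 i \sqrt{27262702}}{4154} \approx -8437.0 + 8.7986 i$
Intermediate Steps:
$X = -8437$ ($X = -8460 + 23 = -8437$)
$q{\left(u \right)} = 7 \sqrt{u}$
$q{\left(\frac{263}{-124} - \frac{145}{-268} \right)} + X = 7 \sqrt{\frac{263}{-124} - \frac{145}{-268}} - 8437 = 7 \sqrt{263 \left(- \frac{1}{124}\right) - - \frac{145}{268}} - 8437 = 7 \sqrt{- \frac{263}{124} + \frac{145}{268}} - 8437 = 7 \sqrt{- \frac{6563}{4154}} - 8437 = 7 \frac{i \sqrt{27262702}}{4154} - 8437 = \frac{7 i \sqrt{27262702}}{4154} - 8437 = -8437 + \frac{7 i \sqrt{27262702}}{4154}$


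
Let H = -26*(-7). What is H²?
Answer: 33124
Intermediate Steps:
H = 182
H² = 182² = 33124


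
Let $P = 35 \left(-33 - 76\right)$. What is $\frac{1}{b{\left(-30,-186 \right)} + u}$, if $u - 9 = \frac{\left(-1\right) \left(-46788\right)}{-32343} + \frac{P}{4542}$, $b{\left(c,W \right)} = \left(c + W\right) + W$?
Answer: $- \frac{48967302}{19356116233} \approx -0.0025298$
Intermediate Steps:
$P = -3815$ ($P = 35 \left(-109\right) = -3815$)
$b{\left(c,W \right)} = c + 2 W$ ($b{\left(c,W \right)} = \left(W + c\right) + W = c + 2 W$)
$u = \frac{328739171}{48967302}$ ($u = 9 + \left(\frac{\left(-1\right) \left(-46788\right)}{-32343} - \frac{3815}{4542}\right) = 9 + \left(46788 \left(- \frac{1}{32343}\right) - \frac{3815}{4542}\right) = 9 - \frac{111966547}{48967302} = \frac{328739171}{48967302} \approx 6.7134$)
$\frac{1}{b{\left(-30,-186 \right)} + u} = \frac{1}{\left(-30 + 2 \left(-186\right)\right) + \frac{328739171}{48967302}} = \frac{1}{\left(-30 - 372\right) + \frac{328739171}{48967302}} = \frac{1}{-402 + \frac{328739171}{48967302}} = \frac{1}{- \frac{19356116233}{48967302}} = - \frac{48967302}{19356116233}$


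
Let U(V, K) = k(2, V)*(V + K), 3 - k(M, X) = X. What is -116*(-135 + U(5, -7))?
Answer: 15196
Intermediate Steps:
k(M, X) = 3 - X
U(V, K) = (3 - V)*(K + V) (U(V, K) = (3 - V)*(V + K) = (3 - V)*(K + V))
-116*(-135 + U(5, -7)) = -116*(-135 - (-3 + 5)*(-7 + 5)) = -116*(-135 - 1*2*(-2)) = -116*(-135 + 4) = -116*(-131) = 15196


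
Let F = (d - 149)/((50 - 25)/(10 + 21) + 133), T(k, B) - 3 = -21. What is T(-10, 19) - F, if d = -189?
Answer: -32093/2074 ≈ -15.474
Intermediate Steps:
T(k, B) = -18 (T(k, B) = 3 - 21 = -18)
F = -5239/2074 (F = (-189 - 149)/((50 - 25)/(10 + 21) + 133) = -338/(25/31 + 133) = -338/4148/31 = -338*31/4148 = -5239/2074 ≈ -2.5260)
T(-10, 19) - F = -18 - 1*(-5239/2074) = -18 + 5239/2074 = -32093/2074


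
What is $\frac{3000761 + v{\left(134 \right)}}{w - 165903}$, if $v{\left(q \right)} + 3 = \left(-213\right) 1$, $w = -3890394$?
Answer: $- \frac{3000545}{4056297} \approx -0.73973$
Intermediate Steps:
$v{\left(q \right)} = -216$ ($v{\left(q \right)} = -3 - 213 = -216$)
$\frac{3000761 + v{\left(134 \right)}}{w - 165903} = \frac{3000761 - 216}{-3890394 - 165903} = \frac{3000545}{-4056297} = 3000545 \left(- \frac{1}{4056297}\right) = - \frac{3000545}{4056297}$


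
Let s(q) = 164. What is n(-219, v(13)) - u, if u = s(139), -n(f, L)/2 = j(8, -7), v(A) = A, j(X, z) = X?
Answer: -180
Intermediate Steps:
n(f, L) = -16 (n(f, L) = -2*8 = -16)
u = 164
n(-219, v(13)) - u = -16 - 1*164 = -16 - 164 = -180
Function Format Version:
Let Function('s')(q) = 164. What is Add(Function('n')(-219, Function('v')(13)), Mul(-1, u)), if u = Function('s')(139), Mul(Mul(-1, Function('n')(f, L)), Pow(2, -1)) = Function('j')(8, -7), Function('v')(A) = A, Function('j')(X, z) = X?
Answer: -180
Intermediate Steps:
Function('n')(f, L) = -16 (Function('n')(f, L) = Mul(-2, 8) = -16)
u = 164
Add(Function('n')(-219, Function('v')(13)), Mul(-1, u)) = Add(-16, Mul(-1, 164)) = Add(-16, -164) = -180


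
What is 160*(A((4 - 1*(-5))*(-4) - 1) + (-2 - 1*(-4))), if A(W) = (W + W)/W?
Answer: 640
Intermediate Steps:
A(W) = 2 (A(W) = (2*W)/W = 2)
160*(A((4 - 1*(-5))*(-4) - 1) + (-2 - 1*(-4))) = 160*(2 + (-2 - 1*(-4))) = 160*(2 + (-2 + 4)) = 160*(2 + 2) = 160*4 = 640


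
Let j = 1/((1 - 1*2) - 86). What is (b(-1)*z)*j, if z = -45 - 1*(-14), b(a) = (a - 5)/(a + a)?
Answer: 31/29 ≈ 1.0690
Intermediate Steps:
b(a) = (-5 + a)/(2*a) (b(a) = (-5 + a)/((2*a)) = (-5 + a)*(1/(2*a)) = (-5 + a)/(2*a))
j = -1/87 (j = 1/((1 - 2) - 86) = 1/(-1 - 86) = 1/(-87) = -1/87 ≈ -0.011494)
z = -31 (z = -45 + 14 = -31)
(b(-1)*z)*j = (((½)*(-5 - 1)/(-1))*(-31))*(-1/87) = (((½)*(-1)*(-6))*(-31))*(-1/87) = (3*(-31))*(-1/87) = -93*(-1/87) = 31/29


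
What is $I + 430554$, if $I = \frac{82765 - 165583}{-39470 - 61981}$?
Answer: $\frac{14560072224}{33817} \approx 4.3056 \cdot 10^{5}$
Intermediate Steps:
$I = \frac{27606}{33817}$ ($I = - \frac{82818}{-101451} = \left(-82818\right) \left(- \frac{1}{101451}\right) = \frac{27606}{33817} \approx 0.81633$)
$I + 430554 = \frac{27606}{33817} + 430554 = \frac{14560072224}{33817}$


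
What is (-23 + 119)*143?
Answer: 13728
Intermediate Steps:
(-23 + 119)*143 = 96*143 = 13728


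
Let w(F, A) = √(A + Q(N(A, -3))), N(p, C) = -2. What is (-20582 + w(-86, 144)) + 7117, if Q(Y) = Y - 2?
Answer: -13465 + 2*√35 ≈ -13453.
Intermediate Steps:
Q(Y) = -2 + Y
w(F, A) = √(-4 + A) (w(F, A) = √(A + (-2 - 2)) = √(A - 4) = √(-4 + A))
(-20582 + w(-86, 144)) + 7117 = (-20582 + √(-4 + 144)) + 7117 = (-20582 + √140) + 7117 = (-20582 + 2*√35) + 7117 = -13465 + 2*√35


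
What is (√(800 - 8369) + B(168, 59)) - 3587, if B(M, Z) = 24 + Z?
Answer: -3504 + 87*I ≈ -3504.0 + 87.0*I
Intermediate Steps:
(√(800 - 8369) + B(168, 59)) - 3587 = (√(800 - 8369) + (24 + 59)) - 3587 = (√(-7569) + 83) - 3587 = (87*I + 83) - 3587 = (83 + 87*I) - 3587 = -3504 + 87*I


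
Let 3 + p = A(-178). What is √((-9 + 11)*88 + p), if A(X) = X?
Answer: I*√5 ≈ 2.2361*I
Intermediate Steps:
p = -181 (p = -3 - 178 = -181)
√((-9 + 11)*88 + p) = √((-9 + 11)*88 - 181) = √(2*88 - 181) = √(176 - 181) = √(-5) = I*√5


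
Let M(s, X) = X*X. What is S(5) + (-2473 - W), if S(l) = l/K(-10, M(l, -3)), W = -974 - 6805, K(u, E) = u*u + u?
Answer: 95509/18 ≈ 5306.1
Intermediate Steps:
M(s, X) = X**2
K(u, E) = u + u**2 (K(u, E) = u**2 + u = u + u**2)
W = -7779
S(l) = l/90 (S(l) = l/((-10*(1 - 10))) = l/((-10*(-9))) = l/90)
S(5) + (-2473 - W) = (1/90)*5 + (-2473 - 1*(-7779)) = 1/18 + (-2473 + 7779) = 1/18 + 5306 = 95509/18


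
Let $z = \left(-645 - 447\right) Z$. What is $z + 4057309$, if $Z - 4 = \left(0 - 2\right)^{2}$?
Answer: $4048573$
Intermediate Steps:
$Z = 8$ ($Z = 4 + \left(0 - 2\right)^{2} = 4 + \left(-2\right)^{2} = 4 + 4 = 8$)
$z = -8736$ ($z = \left(-645 - 447\right) 8 = \left(-1092\right) 8 = -8736$)
$z + 4057309 = -8736 + 4057309 = 4048573$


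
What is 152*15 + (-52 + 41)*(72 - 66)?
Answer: 2214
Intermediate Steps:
152*15 + (-52 + 41)*(72 - 66) = 2280 - 11*6 = 2280 - 66 = 2214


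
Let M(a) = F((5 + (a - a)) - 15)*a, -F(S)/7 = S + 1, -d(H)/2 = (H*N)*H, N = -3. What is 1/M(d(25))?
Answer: 1/236250 ≈ 4.2328e-6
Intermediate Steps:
d(H) = 6*H² (d(H) = -2*H*(-3)*H = -2*(-3*H)*H = -(-6)*H² = 6*H²)
F(S) = -7 - 7*S (F(S) = -7*(S + 1) = -7*(1 + S) = -7 - 7*S)
M(a) = 63*a (M(a) = (-7 - 7*((5 + (a - a)) - 15))*a = (-7 - 7*((5 + 0) - 15))*a = (-7 - 7*(5 - 15))*a = (-7 - 7*(-10))*a = (-7 + 70)*a = 63*a)
1/M(d(25)) = 1/(63*(6*25²)) = 1/(63*(6*625)) = 1/(63*3750) = 1/236250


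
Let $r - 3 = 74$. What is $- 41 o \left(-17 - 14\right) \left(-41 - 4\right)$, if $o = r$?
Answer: $-4404015$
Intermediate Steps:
$r = 77$ ($r = 3 + 74 = 77$)
$o = 77$
$- 41 o \left(-17 - 14\right) \left(-41 - 4\right) = \left(-41\right) 77 \left(-17 - 14\right) \left(-41 - 4\right) = - 3157 \left(\left(-31\right) \left(-45\right)\right) = \left(-3157\right) 1395 = -4404015$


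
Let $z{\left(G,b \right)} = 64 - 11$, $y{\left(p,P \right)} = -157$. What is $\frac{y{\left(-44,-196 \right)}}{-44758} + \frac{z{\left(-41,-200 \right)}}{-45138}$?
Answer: $\frac{1178623}{505071651} \approx 0.0023336$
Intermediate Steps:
$z{\left(G,b \right)} = 53$ ($z{\left(G,b \right)} = 64 - 11 = 53$)
$\frac{y{\left(-44,-196 \right)}}{-44758} + \frac{z{\left(-41,-200 \right)}}{-45138} = - \frac{157}{-44758} + \frac{53}{-45138} = \left(-157\right) \left(- \frac{1}{44758}\right) + 53 \left(- \frac{1}{45138}\right) = \frac{157}{44758} - \frac{53}{45138} = \frac{1178623}{505071651}$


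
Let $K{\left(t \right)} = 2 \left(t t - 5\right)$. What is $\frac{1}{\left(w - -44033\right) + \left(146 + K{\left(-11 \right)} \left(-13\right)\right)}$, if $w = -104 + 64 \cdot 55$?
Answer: $\frac{1}{44579} \approx 2.2432 \cdot 10^{-5}$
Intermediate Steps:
$w = 3416$ ($w = -104 + 3520 = 3416$)
$K{\left(t \right)} = -10 + 2 t^{2}$ ($K{\left(t \right)} = 2 \left(t^{2} - 5\right) = 2 \left(-5 + t^{2}\right) = -10 + 2 t^{2}$)
$\frac{1}{\left(w - -44033\right) + \left(146 + K{\left(-11 \right)} \left(-13\right)\right)} = \frac{1}{\left(3416 - -44033\right) + \left(146 + \left(-10 + 2 \left(-11\right)^{2}\right) \left(-13\right)\right)} = \frac{1}{\left(3416 + 44033\right) + \left(146 + \left(-10 + 2 \cdot 121\right) \left(-13\right)\right)} = \frac{1}{47449 + \left(146 + \left(-10 + 242\right) \left(-13\right)\right)} = \frac{1}{47449 + \left(146 + 232 \left(-13\right)\right)} = \frac{1}{47449 + \left(146 - 3016\right)} = \frac{1}{47449 - 2870} = \frac{1}{44579}$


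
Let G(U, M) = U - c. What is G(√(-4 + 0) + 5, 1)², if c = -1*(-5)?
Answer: -4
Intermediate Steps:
c = 5
G(U, M) = -5 + U (G(U, M) = U - 1*5 = U - 5 = -5 + U)
G(√(-4 + 0) + 5, 1)² = (-5 + (√(-4 + 0) + 5))² = (-5 + (√(-4) + 5))² = (-5 + (2*I + 5))² = (-5 + (5 + 2*I))² = (2*I)² = -4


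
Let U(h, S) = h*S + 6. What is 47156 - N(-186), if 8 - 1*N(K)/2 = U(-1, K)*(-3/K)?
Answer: 1461532/31 ≈ 47146.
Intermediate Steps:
U(h, S) = 6 + S*h (U(h, S) = S*h + 6 = 6 + S*h)
N(K) = 16 + 6*(6 - K)/K (N(K) = 16 - 2*(6 + K*(-1))*(-3/K) = 16 - 2*(6 - K)*(-3/K) = 16 - (-6)*(6 - K)/K = 16 + 6*(6 - K)/K)
47156 - N(-186) = 47156 - (10 + 36/(-186)) = 47156 - (10 + 36*(-1/186)) = 47156 - (10 - 6/31) = 47156 - 1*304/31 = 47156 - 304/31 = 1461532/31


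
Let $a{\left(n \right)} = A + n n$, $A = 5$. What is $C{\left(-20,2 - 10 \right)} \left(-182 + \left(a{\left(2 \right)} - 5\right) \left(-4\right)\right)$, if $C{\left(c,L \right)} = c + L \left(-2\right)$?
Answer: $792$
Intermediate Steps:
$a{\left(n \right)} = 5 + n^{2}$ ($a{\left(n \right)} = 5 + n n = 5 + n^{2}$)
$C{\left(c,L \right)} = c - 2 L$
$C{\left(-20,2 - 10 \right)} \left(-182 + \left(a{\left(2 \right)} - 5\right) \left(-4\right)\right) = \left(-20 - 2 \left(2 - 10\right)\right) \left(-182 + \left(\left(5 + 2^{2}\right) - 5\right) \left(-4\right)\right) = \left(-20 - 2 \left(2 - 10\right)\right) \left(-182 + \left(\left(5 + 4\right) - 5\right) \left(-4\right)\right) = \left(-20 - -16\right) \left(-182 + \left(9 - 5\right) \left(-4\right)\right) = \left(-20 + 16\right) \left(-182 + 4 \left(-4\right)\right) = - 4 \left(-182 - 16\right) = \left(-4\right) \left(-198\right) = 792$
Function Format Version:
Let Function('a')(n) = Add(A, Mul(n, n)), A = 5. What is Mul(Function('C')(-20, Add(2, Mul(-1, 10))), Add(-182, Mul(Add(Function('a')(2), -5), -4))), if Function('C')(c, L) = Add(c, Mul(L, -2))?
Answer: 792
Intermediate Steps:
Function('a')(n) = Add(5, Pow(n, 2)) (Function('a')(n) = Add(5, Mul(n, n)) = Add(5, Pow(n, 2)))
Function('C')(c, L) = Add(c, Mul(-2, L))
Mul(Function('C')(-20, Add(2, Mul(-1, 10))), Add(-182, Mul(Add(Function('a')(2), -5), -4))) = Mul(Add(-20, Mul(-2, Add(2, Mul(-1, 10)))), Add(-182, Mul(Add(Add(5, Pow(2, 2)), -5), -4))) = Mul(Add(-20, Mul(-2, Add(2, -10))), Add(-182, Mul(Add(Add(5, 4), -5), -4))) = Mul(Add(-20, Mul(-2, -8)), Add(-182, Mul(Add(9, -5), -4))) = Mul(Add(-20, 16), Add(-182, Mul(4, -4))) = Mul(-4, Add(-182, -16)) = Mul(-4, -198) = 792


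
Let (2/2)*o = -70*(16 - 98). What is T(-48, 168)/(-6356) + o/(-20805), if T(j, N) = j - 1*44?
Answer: -1728469/6611829 ≈ -0.26142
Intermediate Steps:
T(j, N) = -44 + j (T(j, N) = j - 44 = -44 + j)
o = 5740 (o = -70*(16 - 98) = -70*(-82) = 5740)
T(-48, 168)/(-6356) + o/(-20805) = (-44 - 48)/(-6356) + 5740/(-20805) = -92*(-1/6356) + 5740*(-1/20805) = 23/1589 - 1148/4161 = -1728469/6611829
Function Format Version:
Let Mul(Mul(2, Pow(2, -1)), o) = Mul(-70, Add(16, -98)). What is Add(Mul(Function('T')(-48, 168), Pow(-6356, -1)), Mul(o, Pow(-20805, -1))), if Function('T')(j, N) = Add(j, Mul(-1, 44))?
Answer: Rational(-1728469, 6611829) ≈ -0.26142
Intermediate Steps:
Function('T')(j, N) = Add(-44, j) (Function('T')(j, N) = Add(j, -44) = Add(-44, j))
o = 5740 (o = Mul(-70, Add(16, -98)) = Mul(-70, -82) = 5740)
Add(Mul(Function('T')(-48, 168), Pow(-6356, -1)), Mul(o, Pow(-20805, -1))) = Add(Mul(Add(-44, -48), Pow(-6356, -1)), Mul(5740, Pow(-20805, -1))) = Add(Mul(-92, Rational(-1, 6356)), Mul(5740, Rational(-1, 20805))) = Add(Rational(23, 1589), Rational(-1148, 4161)) = Rational(-1728469, 6611829)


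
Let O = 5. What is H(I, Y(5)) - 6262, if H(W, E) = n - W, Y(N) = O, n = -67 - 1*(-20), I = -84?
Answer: -6225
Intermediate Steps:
n = -47 (n = -67 + 20 = -47)
Y(N) = 5
H(W, E) = -47 - W
H(I, Y(5)) - 6262 = (-47 - 1*(-84)) - 6262 = (-47 + 84) - 6262 = 37 - 6262 = -6225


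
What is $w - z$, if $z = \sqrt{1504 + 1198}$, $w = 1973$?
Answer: $1973 - \sqrt{2702} \approx 1921.0$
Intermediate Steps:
$z = \sqrt{2702} \approx 51.981$
$w - z = 1973 - \sqrt{2702}$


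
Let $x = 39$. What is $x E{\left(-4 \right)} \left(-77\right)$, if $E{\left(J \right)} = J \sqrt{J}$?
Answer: $24024 i \approx 24024.0 i$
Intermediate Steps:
$E{\left(J \right)} = J^{\frac{3}{2}}$
$x E{\left(-4 \right)} \left(-77\right) = 39 \left(-4\right)^{\frac{3}{2}} \left(-77\right) = 39 \left(- 8 i\right) \left(-77\right) = - 312 i \left(-77\right) = 24024 i$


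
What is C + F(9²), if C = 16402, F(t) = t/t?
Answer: 16403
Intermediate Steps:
F(t) = 1
C + F(9²) = 16402 + 1 = 16403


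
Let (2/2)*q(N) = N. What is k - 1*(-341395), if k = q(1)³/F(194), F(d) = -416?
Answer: 142020319/416 ≈ 3.4140e+5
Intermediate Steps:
q(N) = N
k = -1/416 (k = 1³/(-416) = 1*(-1/416) = -1/416 ≈ -0.0024038)
k - 1*(-341395) = -1/416 - 1*(-341395) = -1/416 + 341395 = 142020319/416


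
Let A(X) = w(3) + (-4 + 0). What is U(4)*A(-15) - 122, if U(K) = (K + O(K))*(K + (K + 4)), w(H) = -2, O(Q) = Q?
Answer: -698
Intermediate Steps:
U(K) = 2*K*(4 + 2*K) (U(K) = (K + K)*(K + (K + 4)) = (2*K)*(K + (4 + K)) = (2*K)*(4 + 2*K) = 2*K*(4 + 2*K))
A(X) = -6 (A(X) = -2 + (-4 + 0) = -2 - 4 = -6)
U(4)*A(-15) - 122 = (4*4*(2 + 4))*(-6) - 122 = (4*4*6)*(-6) - 122 = 96*(-6) - 122 = -576 - 122 = -698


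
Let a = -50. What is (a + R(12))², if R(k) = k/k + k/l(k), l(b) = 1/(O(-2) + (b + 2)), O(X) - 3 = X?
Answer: 17161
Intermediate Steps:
O(X) = 3 + X
l(b) = 1/(3 + b) (l(b) = 1/((3 - 2) + (b + 2)) = 1/(1 + (2 + b)) = 1/(3 + b))
R(k) = 1 + k*(3 + k) (R(k) = k/k + k/(1/(3 + k)) = 1 + k*(3 + k))
(a + R(12))² = (-50 + (1 + 12*(3 + 12)))² = (-50 + (1 + 12*15))² = (-50 + (1 + 180))² = (-50 + 181)² = 131² = 17161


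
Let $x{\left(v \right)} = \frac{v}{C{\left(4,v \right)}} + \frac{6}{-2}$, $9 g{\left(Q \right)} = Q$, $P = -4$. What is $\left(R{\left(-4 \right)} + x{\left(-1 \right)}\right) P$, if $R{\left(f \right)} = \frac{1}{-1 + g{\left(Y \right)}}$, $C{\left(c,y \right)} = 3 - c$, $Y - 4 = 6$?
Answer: $-28$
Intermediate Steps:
$Y = 10$ ($Y = 4 + 6 = 10$)
$g{\left(Q \right)} = \frac{Q}{9}$
$R{\left(f \right)} = 9$ ($R{\left(f \right)} = \frac{1}{-1 + \frac{1}{9} \cdot 10} = \frac{1}{-1 + \frac{10}{9}} = \frac{1}{\frac{1}{9}} = 9$)
$x{\left(v \right)} = -3 - v$ ($x{\left(v \right)} = \frac{v}{3 - 4} + \frac{6}{-2} = \frac{v}{3 - 4} + 6 \left(- \frac{1}{2}\right) = \frac{v}{-1} - 3 = v \left(-1\right) - 3 = - v - 3 = -3 - v$)
$\left(R{\left(-4 \right)} + x{\left(-1 \right)}\right) P = \left(9 - 2\right) \left(-4\right) = 7 \left(-4\right) = -28$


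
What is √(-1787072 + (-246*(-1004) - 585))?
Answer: I*√1540673 ≈ 1241.2*I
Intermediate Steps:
√(-1787072 + (-246*(-1004) - 585)) = √(-1787072 + (246984 - 585)) = √(-1787072 + 246399) = √(-1540673) = I*√1540673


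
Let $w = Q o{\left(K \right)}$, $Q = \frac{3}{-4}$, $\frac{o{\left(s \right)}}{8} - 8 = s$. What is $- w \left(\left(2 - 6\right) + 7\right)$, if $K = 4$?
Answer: $216$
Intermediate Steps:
$o{\left(s \right)} = 64 + 8 s$
$Q = - \frac{3}{4}$ ($Q = 3 \left(- \frac{1}{4}\right) = - \frac{3}{4} \approx -0.75$)
$w = -72$ ($w = - \frac{3 \left(64 + 8 \cdot 4\right)}{4} = - \frac{3 \left(64 + 32\right)}{4} = \left(- \frac{3}{4}\right) 96 = -72$)
$- w \left(\left(2 - 6\right) + 7\right) = \left(-1\right) \left(-72\right) \left(\left(2 - 6\right) + 7\right) = 72 \left(-4 + 7\right) = 72 \cdot 3 = 216$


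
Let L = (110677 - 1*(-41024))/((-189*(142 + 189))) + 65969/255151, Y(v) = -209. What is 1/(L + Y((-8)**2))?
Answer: -5320663803/1123545303887 ≈ -0.0047356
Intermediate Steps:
L = -11526569060/5320663803 (L = (110677 + 41024)/((-189*331)) + 65969*(1/255151) = 151701/(-62559) + 65969/255151 = 151701*(-1/62559) + 65969/255151 = -50567/20853 + 65969/255151 = -11526569060/5320663803 ≈ -2.1664)
1/(L + Y((-8)**2)) = 1/(-11526569060/5320663803 - 209) = 1/(-1123545303887/5320663803) = -5320663803/1123545303887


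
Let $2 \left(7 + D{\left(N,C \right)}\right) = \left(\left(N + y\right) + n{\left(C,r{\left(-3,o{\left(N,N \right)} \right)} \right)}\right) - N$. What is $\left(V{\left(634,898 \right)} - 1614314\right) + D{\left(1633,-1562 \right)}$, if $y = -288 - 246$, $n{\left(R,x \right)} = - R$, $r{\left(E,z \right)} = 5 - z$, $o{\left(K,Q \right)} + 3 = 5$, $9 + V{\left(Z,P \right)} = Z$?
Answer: $-1613182$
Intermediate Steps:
$V{\left(Z,P \right)} = -9 + Z$
$o{\left(K,Q \right)} = 2$ ($o{\left(K,Q \right)} = -3 + 5 = 2$)
$y = -534$ ($y = -288 - 246 = -534$)
$D{\left(N,C \right)} = -274 - \frac{C}{2}$ ($D{\left(N,C \right)} = -7 + \frac{\left(\left(N - 534\right) - C\right) - N}{2} = -7 + \frac{\left(\left(-534 + N\right) - C\right) - N}{2} = -7 + \frac{\left(-534 + N - C\right) - N}{2} = -7 + \frac{-534 - C}{2} = -7 - \left(267 + \frac{C}{2}\right) = -274 - \frac{C}{2}$)
$\left(V{\left(634,898 \right)} - 1614314\right) + D{\left(1633,-1562 \right)} = \left(\left(-9 + 634\right) - 1614314\right) - -507 = \left(625 - 1614314\right) + \left(-274 + 781\right) = -1613689 + 507 = -1613182$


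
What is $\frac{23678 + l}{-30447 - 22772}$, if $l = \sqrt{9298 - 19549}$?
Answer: $- \frac{23678}{53219} - \frac{3 i \sqrt{1139}}{53219} \approx -0.44492 - 0.0019025 i$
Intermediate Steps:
$l = 3 i \sqrt{1139}$ ($l = \sqrt{9298 - 19549} = \sqrt{-10251} = 3 i \sqrt{1139} \approx 101.25 i$)
$\frac{23678 + l}{-30447 - 22772} = \frac{23678 + 3 i \sqrt{1139}}{-30447 - 22772} = \frac{23678 + 3 i \sqrt{1139}}{-53219} = \left(23678 + 3 i \sqrt{1139}\right) \left(- \frac{1}{53219}\right) = - \frac{23678}{53219} - \frac{3 i \sqrt{1139}}{53219}$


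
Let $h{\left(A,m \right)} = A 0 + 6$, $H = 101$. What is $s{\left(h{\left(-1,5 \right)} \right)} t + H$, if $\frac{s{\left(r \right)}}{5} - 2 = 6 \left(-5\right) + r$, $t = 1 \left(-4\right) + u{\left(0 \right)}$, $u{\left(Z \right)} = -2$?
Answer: $761$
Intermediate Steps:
$h{\left(A,m \right)} = 6$ ($h{\left(A,m \right)} = 0 + 6 = 6$)
$t = -6$ ($t = 1 \left(-4\right) - 2 = -4 - 2 = -6$)
$s{\left(r \right)} = -140 + 5 r$ ($s{\left(r \right)} = 10 + 5 \left(6 \left(-5\right) + r\right) = 10 + 5 \left(-30 + r\right) = 10 + \left(-150 + 5 r\right) = -140 + 5 r$)
$s{\left(h{\left(-1,5 \right)} \right)} t + H = \left(-140 + 5 \cdot 6\right) \left(-6\right) + 101 = \left(-140 + 30\right) \left(-6\right) + 101 = \left(-110\right) \left(-6\right) + 101 = 660 + 101 = 761$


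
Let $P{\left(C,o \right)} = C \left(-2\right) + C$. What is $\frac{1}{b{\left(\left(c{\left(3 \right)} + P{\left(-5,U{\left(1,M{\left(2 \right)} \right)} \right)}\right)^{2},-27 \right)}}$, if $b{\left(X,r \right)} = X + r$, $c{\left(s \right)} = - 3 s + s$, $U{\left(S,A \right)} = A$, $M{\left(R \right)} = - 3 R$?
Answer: $- \frac{1}{26} \approx -0.038462$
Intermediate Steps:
$c{\left(s \right)} = - 2 s$
$P{\left(C,o \right)} = - C$ ($P{\left(C,o \right)} = - 2 C + C = - C$)
$\frac{1}{b{\left(\left(c{\left(3 \right)} + P{\left(-5,U{\left(1,M{\left(2 \right)} \right)} \right)}\right)^{2},-27 \right)}} = \frac{1}{\left(\left(-2\right) 3 - -5\right)^{2} - 27} = \frac{1}{\left(-6 + 5\right)^{2} - 27} = \frac{1}{\left(-1\right)^{2} - 27} = \frac{1}{1 - 27} = \frac{1}{-26} = - \frac{1}{26}$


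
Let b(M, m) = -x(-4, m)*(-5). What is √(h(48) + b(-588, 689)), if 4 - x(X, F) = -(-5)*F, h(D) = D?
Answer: I*√17157 ≈ 130.98*I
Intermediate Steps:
x(X, F) = 4 - 5*F (x(X, F) = 4 - (-5)*(-F) = 4 - 5*F)
b(M, m) = 20 - 25*m (b(M, m) = -(4 - 5*m)*(-5) = (-4 + 5*m)*(-5) = 20 - 25*m)
√(h(48) + b(-588, 689)) = √(48 + (20 - 25*689)) = √(48 + (20 - 17225)) = √(48 - 17205) = √(-17157) = I*√17157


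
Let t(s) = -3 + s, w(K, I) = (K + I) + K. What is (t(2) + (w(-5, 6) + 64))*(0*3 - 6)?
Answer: -354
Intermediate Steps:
w(K, I) = I + 2*K (w(K, I) = (I + K) + K = I + 2*K)
(t(2) + (w(-5, 6) + 64))*(0*3 - 6) = ((-3 + 2) + ((6 + 2*(-5)) + 64))*(0*3 - 6) = (-1 + ((6 - 10) + 64))*(0 - 6) = (-1 + (-4 + 64))*(-6) = (-1 + 60)*(-6) = 59*(-6) = -354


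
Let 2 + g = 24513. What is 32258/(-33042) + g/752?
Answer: 392817223/12423792 ≈ 31.618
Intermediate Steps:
g = 24511 (g = -2 + 24513 = 24511)
32258/(-33042) + g/752 = 32258/(-33042) + 24511/752 = 32258*(-1/33042) + 24511*(1/752) = -16129/16521 + 24511/752 = 392817223/12423792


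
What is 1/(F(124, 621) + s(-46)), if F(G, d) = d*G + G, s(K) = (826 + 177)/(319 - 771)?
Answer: 452/34860853 ≈ 1.2966e-5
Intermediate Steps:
s(K) = -1003/452 (s(K) = 1003/(-452) = 1003*(-1/452) = -1003/452)
F(G, d) = G + G*d (F(G, d) = G*d + G = G + G*d)
1/(F(124, 621) + s(-46)) = 1/(124*(1 + 621) - 1003/452) = 1/(124*622 - 1003/452) = 1/(77128 - 1003/452) = 1/(34860853/452) = 452/34860853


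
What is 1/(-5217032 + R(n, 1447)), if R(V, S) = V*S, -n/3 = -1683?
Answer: 1/2088871 ≈ 4.7873e-7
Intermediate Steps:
n = 5049 (n = -3*(-1683) = 5049)
R(V, S) = S*V
1/(-5217032 + R(n, 1447)) = 1/(-5217032 + 1447*5049) = 1/(-5217032 + 7305903) = 1/2088871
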